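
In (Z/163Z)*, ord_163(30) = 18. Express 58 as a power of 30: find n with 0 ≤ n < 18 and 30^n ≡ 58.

Successive powers of 30 modulo 163:
  30^0=1  30^1=30  30^2=85  30^3=105  30^4=53  30^5=123
  30^6=104  30^7=23  30^8=38  30^9=162  30^10=133  30^11=78
  30^12=58
So 30^12 ≡ 58 (mod 163), giving n = 12.

12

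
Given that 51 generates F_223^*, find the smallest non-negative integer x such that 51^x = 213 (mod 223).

194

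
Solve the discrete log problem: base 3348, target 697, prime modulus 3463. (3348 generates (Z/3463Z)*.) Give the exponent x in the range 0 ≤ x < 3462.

478

Baby-step giant-step with m = ceil(sqrt(3462)) = 59.
Baby table (3348^j mod 3463 for j=0..58):
  0:1  1:3348  2:2836  3:2845  4:1810  5:3093  6:994  7:3432
  8:102  9:2122  10:1843  11:2761  12:1081  13:353  14:961  15:301
  16:15  17:1738  18:984  19:1119  20:2909  21:1376  22:1058  23:2998
  24:1530  25:663  26:3404  27:3322  28:2363  29:1832  30:563  31:1052
  32:225  33:1829  34:908  35:2933  36:2079  37:3325  38:2018  39:3414
  40:2172  41:3019  42:2578  43:1348  44:815  45:3239  46:1519  47:1928
  48:3375  49:3194  50:3231  51:2439  52:18  53:1393  54:2566  55:2728
  56:1413  57:266  58:577
Giant step factor: 3348^(-59) ≡ 2650 (mod 3463).
Scan 697·2650^i mod 3463 for i = 0, 1, …:
  i=0: 697   i=1: 1271   i=2: 2114   i=3: 2429
  i=4: 2596   i=5: 1882   i=6: 580   i=7: 2891
  i=8: 994
Match at i=8, j=6: x = 8·59 + 6 = 478.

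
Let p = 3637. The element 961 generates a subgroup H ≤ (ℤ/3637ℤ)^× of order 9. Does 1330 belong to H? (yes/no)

no

1330 ∈ ⟨961⟩ iff 1330^9 ≡ 1 (mod 3637), since |⟨961⟩| = 9.
1330^9 mod 3637 = 2289.
Since 2289 ≠ 1, 1330 does not lie in the subgroup.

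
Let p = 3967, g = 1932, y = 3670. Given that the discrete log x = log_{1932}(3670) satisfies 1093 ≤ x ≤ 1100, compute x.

Compute 1932^1093 mod 3967 = 622, then multiply by 1932 repeatedly:
  1932^1093=622  1932^1094=3670
Found 3670 at exponent 1094.

1094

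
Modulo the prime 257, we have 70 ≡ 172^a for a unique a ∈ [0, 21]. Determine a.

Compute 172^0 mod 257 = 1, then multiply by 172 repeatedly:
  172^0=1  172^1=172  172^2=29  172^3=105  172^4=70
Found 70 at exponent 4.

4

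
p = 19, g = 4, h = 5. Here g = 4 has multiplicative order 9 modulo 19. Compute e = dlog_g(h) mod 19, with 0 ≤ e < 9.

8

Successive powers of 4 modulo 19:
  4^0=1  4^1=4  4^2=16  4^3=7  4^4=9  4^5=17
  4^6=11  4^7=6  4^8=5
So 4^8 ≡ 5 (mod 19), giving e = 8.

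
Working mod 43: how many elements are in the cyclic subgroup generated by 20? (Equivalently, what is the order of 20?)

The order of 20 must divide p − 1 = 42 = 2 · 3 · 7.
Divisors: 1, 2, 3, 6, 7, 14, 21, 42.
Check each in increasing order: 20^1 ≡ 20;  20^2 ≡ 13;  20^3 ≡ 2;  20^6 ≡ 4;  20^7 ≡ 37;  20^14 ≡ 36;  20^21 ≡ 42;  20^42 ≡ 1.
Smallest exponent giving 1 is 42.

42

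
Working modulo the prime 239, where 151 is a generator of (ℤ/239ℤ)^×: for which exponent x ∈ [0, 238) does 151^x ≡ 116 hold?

58

Baby-step giant-step with m = ceil(sqrt(238)) = 16.
Baby table (151^j mod 239 for j=0..15):
  0:1  1:151  2:96  3:156  4:134  5:158  6:197  7:111
  8:31  9:140  10:108  11:56  12:91  13:118  14:132  15:95
Giant step factor: 151^(-16) ≡ 48 (mod 239).
Scan 116·48^i mod 239 for i = 0, 1, …:
  i=0: 116   i=1: 71   i=2: 62   i=3: 108
Match at i=3, j=10: x = 3·16 + 10 = 58.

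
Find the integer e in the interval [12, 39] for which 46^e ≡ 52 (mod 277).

24

Compute 46^12 mod 277 = 69, then multiply by 46 repeatedly:
  46^12=69  46^13=127  46^14=25  46^15=42  46^16=270
  46^17=232  46^18=146  46^19=68  46^20=81  46^21=125
  46^22=210  46^23=242  46^24=52
Found 52 at exponent 24.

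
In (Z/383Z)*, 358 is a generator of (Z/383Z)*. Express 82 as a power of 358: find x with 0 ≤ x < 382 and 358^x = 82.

25

Baby-step giant-step with m = ceil(sqrt(382)) = 20.
Baby table (358^j mod 383 for j=0..19):
  0:1  1:358  2:242  3:78  4:348  5:109  6:339  7:334
  8:76  9:15  10:8  11:183  12:21  13:241  14:103  15:106
  16:31  17:374  18:225  19:120
Giant step factor: 358^(-20) ≡ 6 (mod 383).
Scan 82·6^i mod 383 for i = 0, 1, …:
  i=0: 82   i=1: 109
Match at i=1, j=5: x = 1·20 + 5 = 25.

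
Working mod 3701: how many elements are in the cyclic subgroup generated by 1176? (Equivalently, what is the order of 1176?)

1850

The order of 1176 must divide p − 1 = 3700 = 2^2 · 5^2 · 37.
Divisors: 1, 2, 4, 5, 10, 20, 25, 37, 50, 74, 100, 148, 185, 370, 740, 925, 1850, 3700.
Check each in increasing order: 1176^1 ≡ 1176;  1176^2 ≡ 2503;  1176^4 ≡ 2917;  1176^5 ≡ 3266;  1176^10 ≡ 474;  1176^20 ≡ 2616;  1176^25 ≡ 1948;  1176^37 ≡ 1390;  1176^50 ≡ 1179;  1176^74 ≡ 178;  1176^100 ≡ 2166;  1176^148 ≡ 2076;  1176^185 ≡ 2561;  1176^370 ≡ 549;  1176^740 ≡ 1620;  1176^925 ≡ 3700;  1176^1850 ≡ 1.
Smallest exponent giving 1 is 1850.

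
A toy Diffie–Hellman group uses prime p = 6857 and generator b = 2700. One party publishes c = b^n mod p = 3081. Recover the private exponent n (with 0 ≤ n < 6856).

5569

Baby-step giant-step with m = ceil(sqrt(6856)) = 83.
Baby table (2700^j mod 6857 for j=0..82):
  0:1  1:2700  2:1009  3:2071  4:3245  5:5111  6:3416  7:535
  8:4530  9:4969  10:4008  11:1254  12:5299  13:3598  14:5088  15:3029
  16:4756  17:4896  18:5761  19:3024  20:4970  21:6708  22:2263  23:513
  24:6843  25:3342  26:6445  27:5291  28:2569  29:3873  30:175  31:6224
  32:5150  33:5861  34:5601  35:3015  36:1241  37:4484  38:4195  39:5593
  40:1986  41:26  42:1630  43:5663  44:5847  45:2086  46:2603  47:6532
  48:196  49:1211  50:5768  51:1353  52:5176  53:634  54:4407  55:2005
  56:3327  57:230  58:3870  59:5789  60:3197  61:5794  62:2983  63:3982
  64:6481  65:6493  66:4608  67:3002  68:426  69:5081  70:4700  71:4550
  72:4113  73:3617  74:1532  75:1629  76:2963  77:4838  78:15  79:6215
  80:1421  81:3637  82:676
Giant step factor: 2700^(-83) ≡ 1357 (mod 6857).
Scan 3081·1357^i mod 6857 for i = 0, 1, …:
  i=0: 3081   i=1: 5004   i=2: 1998   i=3: 2771
  i=4: 2611   i=5: 4915   i=6: 4651   i=7: 2967
  i=8: 1160   i=9: 3867     …   i=66: 5971
  i=67: 4530
Match at i=67, j=8: n = 67·83 + 8 = 5569.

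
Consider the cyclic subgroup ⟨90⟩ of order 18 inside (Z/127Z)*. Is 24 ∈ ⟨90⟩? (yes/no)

yes

⟨90⟩ has order 18; its elements mod 127 are {1, 19, 20, 22, 24, 28, 37, 52, 59, 68, 75, 90, 99, 103, 105, 107, 108, 126}.
24 is in this set.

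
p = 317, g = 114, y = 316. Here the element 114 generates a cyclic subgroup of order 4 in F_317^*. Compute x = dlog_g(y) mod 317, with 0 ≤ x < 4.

Successive powers of 114 modulo 317:
  114^0=1  114^1=114  114^2=316
So 114^2 ≡ 316 (mod 317), giving x = 2.

2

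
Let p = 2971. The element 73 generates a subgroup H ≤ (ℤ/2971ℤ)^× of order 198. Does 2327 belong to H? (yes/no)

2327 ∈ ⟨73⟩ iff 2327^198 ≡ 1 (mod 2971), since |⟨73⟩| = 198.
2327^198 mod 2971 = 1.
Since 1 = 1, 2327 lies in the subgroup.

yes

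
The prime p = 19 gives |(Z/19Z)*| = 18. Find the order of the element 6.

9

The order of 6 must divide p − 1 = 18 = 2 · 3^2.
Divisors: 1, 2, 3, 6, 9, 18.
Check each in increasing order: 6^1 ≡ 6;  6^2 ≡ 17;  6^3 ≡ 7;  6^6 ≡ 11;  6^9 ≡ 1.
Smallest exponent giving 1 is 9.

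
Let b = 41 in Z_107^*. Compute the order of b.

53

The order of 41 must divide p − 1 = 106 = 2 · 53.
Divisors: 1, 2, 53, 106.
Check each in increasing order: 41^1 ≡ 41;  41^2 ≡ 76;  41^53 ≡ 1.
Smallest exponent giving 1 is 53.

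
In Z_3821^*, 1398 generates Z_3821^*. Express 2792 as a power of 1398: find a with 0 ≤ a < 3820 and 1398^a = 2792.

2238

Baby-step giant-step with m = ceil(sqrt(3820)) = 62.
Baby table (1398^j mod 3821 for j=0..61):
  0:1  1:1398  2:1873  3:1069  4:451  5:33  6:282  7:673
  8:888  9:3420  10:1089  11:1664  12:3104  13:2557  14:2051  15:1548
  16:1418  17:3086  18:319  19:2726  20:1411  21:942  22:2492  23:2885
  24:2075  25:711  26:518  27:1995  28:3501  29:3518  30:537  31:1810
  32:878  33:903  34:1464  35:2437  36:2415  37:2227  38:3052  39:2460
  40:180  41:3275  42:892  43:1370  44:939  45:2119  46:1087  47:2689
  48:3179  49:419  50:1149  51:1482  52:854  53:1740  54:2364  55:3528
  56:3054  57:1435  58:105  59:1592  60:1794  61:1436
Giant step factor: 1398^(-62) ≡ 361 (mod 3821).
Scan 2792·361^i mod 3821 for i = 0, 1, …:
  i=0: 2792   i=1: 2989   i=2: 1507   i=3: 1445
  i=4: 1989   i=5: 3502   i=6: 3292   i=7: 81
  i=8: 2494   i=9: 2399     …   i=35: 3536
  i=36: 282
Match at i=36, j=6: a = 36·62 + 6 = 2238.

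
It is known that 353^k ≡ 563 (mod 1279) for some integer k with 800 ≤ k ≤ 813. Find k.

801

Compute 353^800 mod 1279 = 1219, then multiply by 353 repeatedly:
  353^800=1219  353^801=563
Found 563 at exponent 801.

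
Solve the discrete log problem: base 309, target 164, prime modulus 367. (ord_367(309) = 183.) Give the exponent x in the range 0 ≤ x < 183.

Baby-step giant-step with m = ceil(sqrt(183)) = 14.
Baby table (309^j mod 367 for j=0..13):
  0:1  1:309  2:61  3:132  4:51  5:345  6:175  7:126
  8:32  9:346  10:117  11:187  12:164  13:30
Giant step factor: 309^(-14) ≡ 85 (mod 367).
Scan 164·85^i mod 367 for i = 0, 1, …:
  i=0: 164
Match at i=0, j=12: x = 0·14 + 12 = 12.

12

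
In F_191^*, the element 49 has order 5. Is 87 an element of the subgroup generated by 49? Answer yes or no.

no

⟨49⟩ has order 5; its elements mod 191 are {1, 39, 49, 109, 184}.
87 is not in this set.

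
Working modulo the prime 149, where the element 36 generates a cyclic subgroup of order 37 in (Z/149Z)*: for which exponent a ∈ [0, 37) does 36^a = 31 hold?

10

Successive powers of 36 modulo 149:
  36^0=1  36^1=36  36^2=104  36^3=19  36^4=88  36^5=39
  36^6=63  36^7=33  36^8=145  36^9=5  36^10=31
So 36^10 ≡ 31 (mod 149), giving a = 10.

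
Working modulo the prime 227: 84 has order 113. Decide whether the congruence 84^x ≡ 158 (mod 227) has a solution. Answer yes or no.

no

158 ∈ ⟨84⟩ iff 158^113 ≡ 1 (mod 227), since |⟨84⟩| = 113.
158^113 mod 227 = 226.
Since 226 ≠ 1, 158 does not lie in the subgroup.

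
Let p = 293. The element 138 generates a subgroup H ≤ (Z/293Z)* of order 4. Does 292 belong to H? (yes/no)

yes

⟨138⟩ has order 4; its elements mod 293 are {1, 138, 155, 292}.
292 is in this set.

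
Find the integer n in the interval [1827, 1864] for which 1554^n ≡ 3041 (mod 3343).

1838

Compute 1554^1827 mod 3343 = 764, then multiply by 1554 repeatedly:
  1554^1827=764  1554^1828=491  1554^1829=810  1554^1830=1772  1554^1831=2399
  1554^1832=601  1554^1833=1257  1554^1834=1066  1554^1835=1779  1554^1836=3248
  1554^1837=2805  1554^1838=3041
Found 3041 at exponent 1838.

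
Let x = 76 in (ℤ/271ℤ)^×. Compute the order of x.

270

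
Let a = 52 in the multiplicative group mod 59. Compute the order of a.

The order of 52 must divide p − 1 = 58 = 2 · 29.
Divisors: 1, 2, 29, 58.
Check each in increasing order: 52^1 ≡ 52;  52^2 ≡ 49;  52^29 ≡ 58;  52^58 ≡ 1.
Smallest exponent giving 1 is 58.

58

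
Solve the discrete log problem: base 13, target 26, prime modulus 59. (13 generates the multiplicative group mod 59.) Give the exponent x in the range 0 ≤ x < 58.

Baby-step giant-step with m = ceil(sqrt(58)) = 8.
Baby table (13^j mod 59 for j=0..7):
  0:1  1:13  2:51  3:14  4:5  5:6  6:19  7:11
Giant step factor: 13^(-8) ≡ 26 (mod 59).
Scan 26·26^i mod 59 for i = 0, 1, …:
  i=0: 26   i=1: 27   i=2: 53   i=3: 21
  i=4: 15   i=5: 36   i=6: 51
Match at i=6, j=2: x = 6·8 + 2 = 50.

50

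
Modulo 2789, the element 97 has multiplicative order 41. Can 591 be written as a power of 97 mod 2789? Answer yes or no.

no

591 ∈ ⟨97⟩ iff 591^41 ≡ 1 (mod 2789), since |⟨97⟩| = 41.
591^41 mod 2789 = 690.
Since 690 ≠ 1, 591 does not lie in the subgroup.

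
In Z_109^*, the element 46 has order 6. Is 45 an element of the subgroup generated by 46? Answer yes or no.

yes

45 ∈ ⟨46⟩ iff 45^6 ≡ 1 (mod 109), since |⟨46⟩| = 6.
45^6 mod 109 = 1.
Since 1 = 1, 45 lies in the subgroup.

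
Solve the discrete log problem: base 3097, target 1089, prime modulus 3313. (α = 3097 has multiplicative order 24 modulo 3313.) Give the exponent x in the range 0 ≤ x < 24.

11

Successive powers of 3097 modulo 3313:
  3097^0=1  3097^1=3097  3097^2=274  3097^3=450  3097^4=2190  3097^5=719
  3097^6=407  3097^7=1539  3097^8=2189  3097^9=935  3097^10=133  3097^11=1089
So 3097^11 ≡ 1089 (mod 3313), giving x = 11.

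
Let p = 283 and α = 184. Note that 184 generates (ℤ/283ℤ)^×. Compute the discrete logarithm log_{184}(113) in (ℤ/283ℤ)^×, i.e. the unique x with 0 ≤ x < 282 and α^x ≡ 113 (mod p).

Baby-step giant-step with m = ceil(sqrt(282)) = 17.
Baby table (184^j mod 283 for j=0..16):
  0:1  1:184  2:179  3:108  4:62  5:88  6:61  7:187
  8:165  9:79  10:103  11:274  12:42  13:87  14:160  15:8
  16:57
Giant step factor: 184^(-17) ≡ 50 (mod 283).
Scan 113·50^i mod 283 for i = 0, 1, …:
  i=0: 113   i=1: 273   i=2: 66   i=3: 187
Match at i=3, j=7: x = 3·17 + 7 = 58.

58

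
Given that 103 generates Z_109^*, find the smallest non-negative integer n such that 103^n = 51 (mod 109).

Baby-step giant-step with m = ceil(sqrt(108)) = 11.
Baby table (103^j mod 109 for j=0..10):
  0:1  1:103  2:36  3:2  4:97  5:72  6:4  7:85
  8:35  9:8  10:61
Giant step factor: 103^(-11) ≡ 95 (mod 109).
Scan 51·95^i mod 109 for i = 0, 1, …:
  i=0: 51   i=1: 49   i=2: 77   i=3: 12
  i=4: 50   i=5: 63   i=6: 99   i=7: 31
  i=8: 2
Match at i=8, j=3: n = 8·11 + 3 = 91.

91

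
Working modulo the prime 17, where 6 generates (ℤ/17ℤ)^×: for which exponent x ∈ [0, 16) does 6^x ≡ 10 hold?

13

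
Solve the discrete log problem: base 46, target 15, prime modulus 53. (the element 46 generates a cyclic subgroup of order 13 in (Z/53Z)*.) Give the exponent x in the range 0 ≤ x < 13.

Successive powers of 46 modulo 53:
  46^0=1  46^1=46  46^2=49  46^3=28  46^4=16  46^5=47
  46^6=42  46^7=24  46^8=44  46^9=10  46^10=36  46^11=13
  46^12=15
So 46^12 ≡ 15 (mod 53), giving x = 12.

12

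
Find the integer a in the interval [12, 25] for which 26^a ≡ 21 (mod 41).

22

Compute 26^12 mod 41 = 25, then multiply by 26 repeatedly:
  26^12=25  26^13=35  26^14=8  26^15=3  26^16=37
  26^17=19  26^18=2  26^19=11  26^20=40  26^21=15
  26^22=21
Found 21 at exponent 22.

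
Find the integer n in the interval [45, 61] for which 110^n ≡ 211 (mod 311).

57

Compute 110^45 mod 311 = 287, then multiply by 110 repeatedly:
  110^45=287  110^46=159  110^47=74  110^48=54  110^49=31
  110^50=300  110^51=34  110^52=8  110^53=258  110^54=79
  110^55=293  110^56=197  110^57=211
Found 211 at exponent 57.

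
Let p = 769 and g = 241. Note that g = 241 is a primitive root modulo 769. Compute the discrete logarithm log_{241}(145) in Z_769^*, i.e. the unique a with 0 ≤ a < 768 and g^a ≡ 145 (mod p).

631

Baby-step giant-step with m = ceil(sqrt(768)) = 28.
Baby table (241^j mod 769 for j=0..27):
  0:1  1:241  2:406  3:183  4:270  5:474  6:422  7:194
  8:614  9:326  10:128  11:88  12:445  13:354  14:724  15:690
  16:186  17:224  18:154  19:202  20:235  21:498  22:54  23:710
  24:392  25:654  26:738  27:219
Giant step factor: 241^(-28) ≡ 739 (mod 769).
Scan 145·739^i mod 769 for i = 0, 1, …:
  i=0: 145   i=1: 264   i=2: 539   i=3: 748
  i=4: 630   i=5: 325   i=6: 247   i=7: 280
  i=8: 59   i=9: 537     …   i=21: 746
  i=22: 690
Match at i=22, j=15: a = 22·28 + 15 = 631.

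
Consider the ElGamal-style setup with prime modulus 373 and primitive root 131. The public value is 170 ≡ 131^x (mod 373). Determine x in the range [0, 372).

40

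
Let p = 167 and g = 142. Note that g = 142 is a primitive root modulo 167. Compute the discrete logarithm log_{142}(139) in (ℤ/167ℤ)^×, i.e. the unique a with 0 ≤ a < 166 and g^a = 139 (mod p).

99

Baby-step giant-step with m = ceil(sqrt(166)) = 13.
Baby table (142^j mod 167 for j=0..12):
  0:1  1:142  2:124  3:73  4:12  5:34  6:152  7:41
  8:144  9:74  10:154  11:158  12:58
Giant step factor: 142^(-13) ≡ 104 (mod 167).
Scan 139·104^i mod 167 for i = 0, 1, …:
  i=0: 139   i=1: 94   i=2: 90   i=3: 8
  i=4: 164   i=5: 22   i=6: 117   i=7: 144
Match at i=7, j=8: a = 7·13 + 8 = 99.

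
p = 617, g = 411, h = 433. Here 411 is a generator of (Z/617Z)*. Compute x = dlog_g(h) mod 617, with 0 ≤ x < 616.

Baby-step giant-step with m = ceil(sqrt(616)) = 25.
Baby table (411^j mod 617 for j=0..24):
  0:1  1:411  2:480  3:457  4:259  5:325  6:303  7:516
  8:445  9:263  10:118  11:372  12:493  13:247  14:329  15:96
  16:585  17:422  18:65  19:184  20:350  21:89  22:176  23:147
  24:568
Giant step factor: 411^(-25) ≡ 403 (mod 617).
Scan 433·403^i mod 617 for i = 0, 1, …:
  i=0: 433   i=1: 505   i=2: 522   i=3: 586
  i=4: 464   i=5: 41   i=6: 481   i=7: 105
  i=8: 359   i=9: 299   i=10: 182   i=11: 540
  i=12: 436   i=13: 480
Match at i=13, j=2: x = 13·25 + 2 = 327.

327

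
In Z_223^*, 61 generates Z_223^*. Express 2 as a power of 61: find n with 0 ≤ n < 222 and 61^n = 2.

42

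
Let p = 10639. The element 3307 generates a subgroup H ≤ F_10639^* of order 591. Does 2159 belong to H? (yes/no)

yes

2159 ∈ ⟨3307⟩ iff 2159^591 ≡ 1 (mod 10639), since |⟨3307⟩| = 591.
2159^591 mod 10639 = 1.
Since 1 = 1, 2159 lies in the subgroup.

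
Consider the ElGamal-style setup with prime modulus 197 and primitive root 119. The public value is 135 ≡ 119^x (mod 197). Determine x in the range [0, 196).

4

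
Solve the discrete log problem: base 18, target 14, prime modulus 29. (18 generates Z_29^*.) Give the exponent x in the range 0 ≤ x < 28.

19

Successive powers of 18 modulo 29:
  18^0=1  18^1=18  18^2=5  18^3=3  18^4=25  18^5=15
  18^6=9  18^7=17  18^8=16  18^9=27  18^10=22  18^11=19
  18^12=23  18^13=8  18^14=28  18^15=11  18^16=24  18^17=26
  18^18=4  18^19=14
So 18^19 ≡ 14 (mod 29), giving x = 19.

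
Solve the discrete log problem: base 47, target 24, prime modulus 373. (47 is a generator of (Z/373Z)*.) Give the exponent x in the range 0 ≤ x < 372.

Baby-step giant-step with m = ceil(sqrt(372)) = 20.
Baby table (47^j mod 373 for j=0..19):
  0:1  1:47  2:344  3:129  4:95  5:362  6:229  7:319
  8:73  9:74  10:121  11:92  12:221  13:316  14:305  15:161
  16:107  17:180  18:254  19:2
Giant step factor: 47^(-20) ≡ 250 (mod 373).
Scan 24·250^i mod 373 for i = 0, 1, …:
  i=0: 24   i=1: 32   i=2: 167   i=3: 347
  i=4: 214   i=5: 161
Match at i=5, j=15: x = 5·20 + 15 = 115.

115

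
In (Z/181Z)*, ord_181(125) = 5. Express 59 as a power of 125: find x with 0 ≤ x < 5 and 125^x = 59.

2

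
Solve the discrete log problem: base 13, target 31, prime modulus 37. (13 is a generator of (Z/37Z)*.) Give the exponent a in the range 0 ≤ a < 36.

27

Successive powers of 13 modulo 37:
  13^0=1  13^1=13  13^2=21  13^3=14  13^4=34  13^5=35
  13^6=11  13^7=32  13^8=9  13^9=6  13^10=4  13^11=15
  13^12=10  13^13=19  13^14=25  13^15=29  13^16=7  13^17=17
  13^18=36  13^19=24  13^20=16  13^21=23  13^22=3  13^23=2
  13^24=26  13^25=5  13^26=28  13^27=31
So 13^27 ≡ 31 (mod 37), giving a = 27.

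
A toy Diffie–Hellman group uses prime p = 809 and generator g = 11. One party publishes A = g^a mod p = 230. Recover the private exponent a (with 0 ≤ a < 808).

Baby-step giant-step with m = ceil(sqrt(808)) = 29.
Baby table (11^j mod 809 for j=0..28):
  0:1  1:11  2:121  3:522  4:79  5:60  6:660  7:788
  8:578  9:695  10:364  11:768  12:358  13:702  14:441  15:806
  16:776  17:446  18:52  19:572  20:629  21:447  22:63  23:693
  24:342  25:526  26:123  27:544  28:321
Giant step factor: 11^(-29) ≡ 181 (mod 809).
Scan 230·181^i mod 809 for i = 0, 1, …:
  i=0: 230   i=1: 371   i=2: 4   i=3: 724
  i=4: 795   i=5: 702
Match at i=5, j=13: a = 5·29 + 13 = 158.

158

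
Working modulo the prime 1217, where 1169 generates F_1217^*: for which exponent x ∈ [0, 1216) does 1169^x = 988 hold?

23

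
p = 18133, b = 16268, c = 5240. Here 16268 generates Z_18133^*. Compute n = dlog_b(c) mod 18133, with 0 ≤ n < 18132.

13868

Baby-step giant-step with m = ceil(sqrt(18132)) = 135.
Baby table (16268^j mod 18133 for j=0..134):
  0:1  1:16268  2:14822  3:9795  4:10389  5:8692  6:322  7:15992
  8:3705  9:16981  10:8786  11:6342  12:13019  13:17785  14:14365  15:9849
  16:344  17:11228  18:3395  19:14875  20:1615  21:16236  22:1970  23:6949
  24:5210  25:2638  26:12306  27:5688  28:17818  29:7219  30:9384  31:15318
  32:9538  33:103  34:7368  35:3494  36:11570  37:220  38:6759  39:15033
  40:15206  41:822  42:8275  43:16441  44:438  45:17248  46:422  47:10822
  48:17132  49:17299  50:14105  51:5158  52:8953  53:3148  54:4072  55:3447
  56:8560  57:10773  58:17852  59:16341  60:5608  61:3821  62:104  63:5503
  64:183  65:3232  66:10609  67:15451  68:15355  69:13065  70:4527  71:7123
  72:7094  73:6780  74:12134  75:74  76:7054  77:8848  78:17643  79:7200
  80:8553  81:5695  82:4763  83:2175  84:5417  85:15509  86:15983  87:2357
  88:10514  89:11296  90:3506  91:7323  92:14887  93:15501  94:12770  95:10712
  96:4686  97:716  98:6502  99:4747  100:13882  101:3994  102:3853  103:12956
  104:8349  105:5362  106:9286  107:16758  108:7622  109:1242  110:4694  111:3929
  112:16280  113:10575  114:6329  115:998  116:6429  117:13961  118:1723  119:14279
  120:7042  121:13095  122:2976  123:16591  124:10816  125:10189  126:899  127:9734
  128:15356  129:11200  130:1216  131:16918  132:17483  133:15472  134:12456
Giant step factor: 16268^(-135) ≡ 3588 (mod 18133).
Scan 5240·3588^i mod 18133 for i = 0, 1, …:
  i=0: 5240   i=1: 15332   i=2: 13827   i=3: 17521
  i=4: 16370   i=5: 2773   i=6: 12640   i=7: 1687
  i=8: 14667   i=9: 3230     …   i=101: 15052
  i=102: 6502
Match at i=102, j=98: n = 102·135 + 98 = 13868.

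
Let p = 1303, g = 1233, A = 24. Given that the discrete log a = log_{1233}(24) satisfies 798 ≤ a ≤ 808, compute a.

807

Compute 1233^798 mod 1303 = 1292, then multiply by 1233 repeatedly:
  1233^798=1292  1233^799=770  1233^800=826  1233^801=815  1233^802=282
  1233^803=1108  1233^804=620  1233^805=902  1233^806=707  1233^807=24
Found 24 at exponent 807.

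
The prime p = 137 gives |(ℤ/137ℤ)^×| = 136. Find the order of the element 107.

68

The order of 107 must divide p − 1 = 136 = 2^3 · 17.
Divisors: 1, 2, 4, 8, 17, 34, 68, 136.
Check each in increasing order: 107^1 ≡ 107;  107^2 ≡ 78;  107^4 ≡ 56;  107^8 ≡ 122;  107^17 ≡ 100;  107^34 ≡ 136;  107^68 ≡ 1.
Smallest exponent giving 1 is 68.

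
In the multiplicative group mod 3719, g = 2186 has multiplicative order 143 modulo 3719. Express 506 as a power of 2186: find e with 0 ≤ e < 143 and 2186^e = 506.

24

Baby-step giant-step with m = ceil(sqrt(143)) = 12.
Baby table (2186^j mod 3719 for j=0..11):
  0:1  1:2186  2:3400  3:1838  4:1348  5:1280  6:1392  7:770
  8:2232  9:3543  10:2040  11:359
Giant step factor: 2186^(-12) ≡ 2918 (mod 3719).
Scan 506·2918^i mod 3719 for i = 0, 1, …:
  i=0: 506   i=1: 65   i=2: 1
Match at i=2, j=0: e = 2·12 + 0 = 24.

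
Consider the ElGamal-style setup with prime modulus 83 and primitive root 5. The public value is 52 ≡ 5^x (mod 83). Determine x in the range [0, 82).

9

Baby-step giant-step with m = ceil(sqrt(82)) = 10.
Baby table (5^j mod 83 for j=0..9):
  0:1  1:5  2:25  3:42  4:44  5:54  6:21  7:22
  8:27  9:52
Giant step factor: 5^(-10) ≡ 68 (mod 83).
Scan 52·68^i mod 83 for i = 0, 1, …:
  i=0: 52
Match at i=0, j=9: x = 0·10 + 9 = 9.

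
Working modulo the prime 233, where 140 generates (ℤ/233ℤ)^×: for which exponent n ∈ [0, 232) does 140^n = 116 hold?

108

Baby-step giant-step with m = ceil(sqrt(232)) = 16.
Baby table (140^j mod 233 for j=0..15):
  0:1  1:140  2:28  3:192  4:85  5:17  6:50  7:10
  8:2  9:47  10:56  11:151  12:170  13:34  14:100  15:20
Giant step factor: 140^(-16) ≡ 175 (mod 233).
Scan 116·175^i mod 233 for i = 0, 1, …:
  i=0: 116   i=1: 29   i=2: 182   i=3: 162
  i=4: 157   i=5: 214   i=6: 170
Match at i=6, j=12: n = 6·16 + 12 = 108.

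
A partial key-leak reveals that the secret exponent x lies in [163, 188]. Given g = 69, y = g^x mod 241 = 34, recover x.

179

Compute 69^163 mod 241 = 149, then multiply by 69 repeatedly:
  69^163=149  69^164=159  69^165=126  69^166=18  69^167=37
  69^168=143  69^169=227  69^170=239  69^171=103  69^172=118
  69^173=189  69^174=27  69^175=176  69^176=94  69^177=220
  69^178=238  69^179=34
Found 34 at exponent 179.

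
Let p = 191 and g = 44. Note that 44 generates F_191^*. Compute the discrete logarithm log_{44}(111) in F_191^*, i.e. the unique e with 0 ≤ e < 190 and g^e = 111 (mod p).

37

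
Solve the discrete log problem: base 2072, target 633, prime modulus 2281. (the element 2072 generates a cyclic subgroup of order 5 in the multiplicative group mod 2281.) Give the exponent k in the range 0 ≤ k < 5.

4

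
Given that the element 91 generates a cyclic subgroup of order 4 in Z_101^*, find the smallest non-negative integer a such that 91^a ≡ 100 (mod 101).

2

Successive powers of 91 modulo 101:
  91^0=1  91^1=91  91^2=100
So 91^2 ≡ 100 (mod 101), giving a = 2.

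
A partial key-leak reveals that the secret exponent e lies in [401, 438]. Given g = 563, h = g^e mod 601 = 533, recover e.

413

Compute 563^401 mod 601 = 290, then multiply by 563 repeatedly:
  563^401=290  563^402=399  563^403=464  563^404=398  563^405=502
  563^406=156  563^407=82  563^408=490  563^409=11  563^410=183
  563^411=258  563^412=413  563^413=533
Found 533 at exponent 413.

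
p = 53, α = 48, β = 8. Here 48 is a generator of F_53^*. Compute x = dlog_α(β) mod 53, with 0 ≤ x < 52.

Baby-step giant-step with m = ceil(sqrt(52)) = 8.
Baby table (48^j mod 53 for j=0..7):
  0:1  1:48  2:25  3:34  4:42  5:2  6:43  7:50
Giant step factor: 48^(-8) ≡ 46 (mod 53).
Scan 8·46^i mod 53 for i = 0, 1, …:
  i=0: 8   i=1: 50
Match at i=1, j=7: x = 1·8 + 7 = 15.

15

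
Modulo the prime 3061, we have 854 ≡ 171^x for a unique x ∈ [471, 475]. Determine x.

474

Compute 171^471 mod 3061 = 58, then multiply by 171 repeatedly:
  171^471=58  171^472=735  171^473=184  171^474=854
Found 854 at exponent 474.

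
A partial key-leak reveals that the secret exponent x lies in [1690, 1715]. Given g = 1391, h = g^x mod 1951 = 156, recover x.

Compute 1391^1690 mod 1951 = 1812, then multiply by 1391 repeatedly:
  1391^1690=1812  1391^1691=1751  1391^1692=793  1391^1693=748  1391^1694=585
  1391^1695=168  1391^1696=1519  1391^1697=1947  1391^1698=289  1391^1699=93
  1391^1700=597  1391^1701=1252  1391^1702=1240  1391^1703=156
Found 156 at exponent 1703.

1703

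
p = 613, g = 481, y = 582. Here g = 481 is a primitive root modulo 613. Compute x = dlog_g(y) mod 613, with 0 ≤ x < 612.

93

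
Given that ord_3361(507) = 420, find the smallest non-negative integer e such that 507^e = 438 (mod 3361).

Baby-step giant-step with m = ceil(sqrt(420)) = 21.
Baby table (507^j mod 3361 for j=0..20):
  0:1  1:507  2:1613  3:1068  4:355  5:1852  6:1245  7:2708
  8:1668  9:2065  10:1684  11:94  12:604  13:377  14:2923  15:3121
  16:2677  17:2756  18:2477  19:2186  20:2533
Giant step factor: 507^(-21) ≡ 1420 (mod 3361).
Scan 438·1420^i mod 3361 for i = 0, 1, …:
  i=0: 438   i=1: 175   i=2: 3147   i=3: 1971
  i=4: 2468   i=5: 2398   i=6: 467   i=7: 1023
  i=8: 708   i=9: 421   i=10: 2923
Match at i=10, j=14: e = 10·21 + 14 = 224.

224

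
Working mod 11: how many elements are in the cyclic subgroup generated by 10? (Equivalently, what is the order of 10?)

The order of 10 must divide p − 1 = 10 = 2 · 5.
Divisors: 1, 2, 5, 10.
Check each in increasing order: 10^1 ≡ 10;  10^2 ≡ 1.
Smallest exponent giving 1 is 2.

2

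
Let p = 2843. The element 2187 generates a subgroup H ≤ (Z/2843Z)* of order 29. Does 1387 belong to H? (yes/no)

no

1387 ∈ ⟨2187⟩ iff 1387^29 ≡ 1 (mod 2843), since |⟨2187⟩| = 29.
1387^29 mod 2843 = 1282.
Since 1282 ≠ 1, 1387 does not lie in the subgroup.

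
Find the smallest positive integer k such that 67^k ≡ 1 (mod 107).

106

The order of 67 must divide p − 1 = 106 = 2 · 53.
Divisors: 1, 2, 53, 106.
Check each in increasing order: 67^1 ≡ 67;  67^2 ≡ 102;  67^53 ≡ 106;  67^106 ≡ 1.
Smallest exponent giving 1 is 106.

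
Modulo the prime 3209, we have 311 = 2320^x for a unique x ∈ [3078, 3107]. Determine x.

3085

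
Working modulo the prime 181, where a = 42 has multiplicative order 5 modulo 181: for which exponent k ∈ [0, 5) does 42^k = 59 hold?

3

Successive powers of 42 modulo 181:
  42^0=1  42^1=42  42^2=135  42^3=59
So 42^3 ≡ 59 (mod 181), giving k = 3.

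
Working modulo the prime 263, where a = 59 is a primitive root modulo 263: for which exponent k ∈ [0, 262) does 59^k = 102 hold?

36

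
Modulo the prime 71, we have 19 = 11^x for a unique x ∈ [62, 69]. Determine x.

66

Compute 11^62 mod 71 = 6, then multiply by 11 repeatedly:
  11^62=6  11^63=66  11^64=16  11^65=34  11^66=19
Found 19 at exponent 66.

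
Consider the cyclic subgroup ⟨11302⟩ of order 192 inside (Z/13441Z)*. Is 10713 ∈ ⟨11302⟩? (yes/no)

no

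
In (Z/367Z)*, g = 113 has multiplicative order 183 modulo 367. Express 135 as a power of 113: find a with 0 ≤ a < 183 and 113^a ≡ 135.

Baby-step giant-step with m = ceil(sqrt(183)) = 14.
Baby table (113^j mod 367 for j=0..13):
  0:1  1:113  2:291  3:220  4:271  5:162  6:323  7:166
  8:41  9:229  10:187  11:212  12:101  13:36
Giant step factor: 113^(-14) ≡ 296 (mod 367).
Scan 135·296^i mod 367 for i = 0, 1, …:
  i=0: 135   i=1: 324   i=2: 117   i=3: 134
  i=4: 28   i=5: 214   i=6: 220
Match at i=6, j=3: a = 6·14 + 3 = 87.

87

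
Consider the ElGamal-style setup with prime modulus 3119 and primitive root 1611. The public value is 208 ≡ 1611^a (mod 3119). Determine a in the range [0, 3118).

2292

Baby-step giant-step with m = ceil(sqrt(3118)) = 56.
Baby table (1611^j mod 3119 for j=0..55):
  0:1  1:1611  2:313  3:2084  4:1280  5:421  6:1408  7:775
  8:925  9:2412  10:2577  11:158  12:1899  13:2669  14:1777  15:2624
  16:1019  17:1015  18:809  19:2676  20:578  21:1696  22:12  23:618
  24:637  25:56  26:2884  27:1933  28:1301  29:3062  30:1743  31:873
  32:2853  33:1896  34:955  35:838  36:2610  37:298  38:2871  39:2823
  40:351  41:922  42:698  43:1638  44:144  45:1178  46:1406  47:672
  48:299  49:1363  50:17  51:2435  52:2202  53:1119  54:3046  55:919
Giant step factor: 1611^(-56) ≡ 1274 (mod 3119).
Scan 208·1274^i mod 3119 for i = 0, 1, …:
  i=0: 208   i=1: 2996   i=2: 2367   i=3: 2604
  i=4: 1999   i=5: 1622   i=6: 1650   i=7: 3013
  i=8: 2192   i=9: 1103     …   i=39: 2210
  i=40: 2202
Match at i=40, j=52: a = 40·56 + 52 = 2292.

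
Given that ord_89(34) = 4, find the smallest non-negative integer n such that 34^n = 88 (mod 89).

2

Successive powers of 34 modulo 89:
  34^0=1  34^1=34  34^2=88
So 34^2 ≡ 88 (mod 89), giving n = 2.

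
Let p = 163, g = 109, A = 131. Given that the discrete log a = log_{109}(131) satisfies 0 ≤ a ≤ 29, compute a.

Compute 109^0 mod 163 = 1, then multiply by 109 repeatedly:
  109^0=1  109^1=109  109^2=145  109^3=157  109^4=161
  109^5=108  109^6=36  109^7=12  109^8=4  109^9=110
  109^10=91  109^11=139  109^12=155  109^13=106  109^14=144
  109^15=48  109^16=16  109^17=114  109^18=38  109^19=67
  109^20=131
Found 131 at exponent 20.

20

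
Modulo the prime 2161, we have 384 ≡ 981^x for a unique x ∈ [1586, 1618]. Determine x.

Compute 981^1586 mod 2161 = 1225, then multiply by 981 repeatedly:
  981^1586=1225  981^1587=209  981^1588=1895  981^1589=535  981^1590=1873
  981^1591=563  981^1592=1248  981^1593=1162  981^1594=1075  981^1595=7
  981^1596=384
Found 384 at exponent 1596.

1596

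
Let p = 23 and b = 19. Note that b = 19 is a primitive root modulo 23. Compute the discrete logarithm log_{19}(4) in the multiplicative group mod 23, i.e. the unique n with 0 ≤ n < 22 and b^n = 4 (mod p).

Successive powers of 19 modulo 23:
  19^0=1  19^1=19  19^2=16  19^3=5  19^4=3  19^5=11
  19^6=2  19^7=15  19^8=9  19^9=10  19^10=6  19^11=22
  19^12=4
So 19^12 ≡ 4 (mod 23), giving n = 12.

12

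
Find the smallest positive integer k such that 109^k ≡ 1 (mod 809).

202

The order of 109 must divide p − 1 = 808 = 2^3 · 101.
Divisors: 1, 2, 4, 8, 101, 202, 404, 808.
Check each in increasing order: 109^1 ≡ 109;  109^2 ≡ 555;  109^4 ≡ 605;  109^8 ≡ 357;  109^101 ≡ 808;  109^202 ≡ 1.
Smallest exponent giving 1 is 202.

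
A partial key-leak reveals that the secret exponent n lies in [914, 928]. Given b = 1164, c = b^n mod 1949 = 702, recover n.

914

Compute 1164^914 mod 1949 = 702, then multiply by 1164 repeatedly:
  1164^914=702
Found 702 at exponent 914.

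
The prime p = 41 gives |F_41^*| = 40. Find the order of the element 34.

The order of 34 must divide p − 1 = 40 = 2^3 · 5.
Divisors: 1, 2, 4, 5, 8, 10, 20, 40.
Check each in increasing order: 34^1 ≡ 34;  34^2 ≡ 8;  34^4 ≡ 23;  34^5 ≡ 3;  34^8 ≡ 37;  34^10 ≡ 9;  34^20 ≡ 40;  34^40 ≡ 1.
Smallest exponent giving 1 is 40.

40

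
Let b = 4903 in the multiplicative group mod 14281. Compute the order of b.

14280

The order of 4903 must divide p − 1 = 14280 = 2^3 · 3 · 5 · 7 · 17.
Divisors: 1, 2, 3, 4, 5, 6, 7, 8, 10, 12, 14, 15, 17, 20, 21, 24, 28, 30, 34, 35, 40, 42, 51, 56, 60, 68, 70, 84, 85, 102, 105, 119, 120, 136, 140, 168, 170, 204, 210, 238, 255, 280, 340, 357, 408, 420, 476, 510, 595, 680, 714, 840, 952, 1020, 1190, 1428, 1785, 2040, 2380, 2856, 3570, 4760, 7140, 14280.
Check each in increasing order: 4903^1 ≡ 4903;  4903^2 ≡ 4486;  4903^3 ≡ 2118;  4903^4 ≡ 2267;  4903^5 ≡ 4483;  4903^6 ≡ 1690;  4903^7 ≡ 3090;  4903^8 ≡ 12410;  4903^10 ≡ 3922;  4903^12 ≡ 14181;  4903^14 ≡ 8392;  4903^15 ≡ 2415;  4903^17 ≡ 8692;  4903^20 ≡ 1447;  4903^21 ≡ 11265;  4903^24 ≡ 10000;  4903^28 ≡ 6053;  4903^30 ≡ 5577;  4903^34 ≡ 4374;  4903^35 ≡ 9941;  4903^40 ≡ 8783;  4903^42 ≡ 13540;  4903^51 ≡ 2786;  4903^56 ≡ 8044;  4903^60 ≡ 13192;  4903^68 ≡ 9617;  4903^70 ≡ 13242;  4903^84 ≡ 6403;  4903^85 ≡ 4271;  4903^102 ≡ 7213;  4903^105 ≡ 10745;  4903^119 ≡ 1806;  4903^120 ≡ 598;  4903^136 ≡ 2933;  4903^140 ≡ 8446;  4903^168 ≡ 11939;  4903^170 ≡ 4604;  4903^204 ≡ 1686;  4903^210 ≡ 7421;  4903^238 ≡ 5568;  4903^255 ≡ 13028;  4903^280 ≡ 1321;  4903^340 ≡ 3812;  4903^357 ≡ 1984;  4903^408 ≡ 677;  4903^420 ≡ 3705;  4903^476 ≡ 12854;  4903^510 ≡ 13380;  4903^595 ≡ 7699;  4903^680 ≡ 7567;  4903^714 ≡ 8981;  4903^840 ≡ 2984;  4903^952 ≡ 8427;  4903^1020 ≡ 12065;  4903^1190 ≡ 8451;  4903^1428 ≡ 13554;  4903^1785 ≡ 13;  4903^2040 ≡ 12273;  4903^2380 ≡ 120;  4903^2856 ≡ 132;  4903^3570 ≡ 169;  4903^4760 ≡ 119;  4903^7140 ≡ 14280;  4903^14280 ≡ 1.
Smallest exponent giving 1 is 14280.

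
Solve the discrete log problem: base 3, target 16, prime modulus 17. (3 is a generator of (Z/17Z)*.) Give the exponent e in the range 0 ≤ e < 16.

Successive powers of 3 modulo 17:
  3^0=1  3^1=3  3^2=9  3^3=10  3^4=13  3^5=5
  3^6=15  3^7=11  3^8=16
So 3^8 ≡ 16 (mod 17), giving e = 8.

8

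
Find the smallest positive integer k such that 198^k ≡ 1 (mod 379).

63

The order of 198 must divide p − 1 = 378 = 2 · 3^3 · 7.
Divisors: 1, 2, 3, 6, 7, 9, 14, 18, 21, 27, 42, 54, 63, 126, 189, 378.
Check each in increasing order: 198^1 ≡ 198;  198^2 ≡ 167;  198^3 ≡ 93;  198^6 ≡ 311;  198^7 ≡ 180;  198^9 ≡ 119;  198^14 ≡ 185;  198^18 ≡ 138;  198^21 ≡ 327;  198^27 ≡ 125;  198^42 ≡ 51;  198^54 ≡ 86;  198^63 ≡ 1.
Smallest exponent giving 1 is 63.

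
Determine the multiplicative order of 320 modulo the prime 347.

The order of 320 must divide p − 1 = 346 = 2 · 173.
Divisors: 1, 2, 173, 346.
Check each in increasing order: 320^1 ≡ 320;  320^2 ≡ 35;  320^173 ≡ 346;  320^346 ≡ 1.
Smallest exponent giving 1 is 346.

346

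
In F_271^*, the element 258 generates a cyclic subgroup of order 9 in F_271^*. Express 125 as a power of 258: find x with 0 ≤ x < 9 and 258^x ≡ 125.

Successive powers of 258 modulo 271:
  258^0=1  258^1=258  258^2=169  258^3=242  258^4=106  258^5=248
  258^6=28  258^7=178  258^8=125
So 258^8 ≡ 125 (mod 271), giving x = 8.

8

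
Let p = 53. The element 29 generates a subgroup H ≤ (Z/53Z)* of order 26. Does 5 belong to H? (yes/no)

no

5 ∈ ⟨29⟩ iff 5^26 ≡ 1 (mod 53), since |⟨29⟩| = 26.
5^26 mod 53 = 52.
Since 52 ≠ 1, 5 does not lie in the subgroup.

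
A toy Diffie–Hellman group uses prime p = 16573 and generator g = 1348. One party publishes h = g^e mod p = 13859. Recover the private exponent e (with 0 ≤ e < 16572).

5793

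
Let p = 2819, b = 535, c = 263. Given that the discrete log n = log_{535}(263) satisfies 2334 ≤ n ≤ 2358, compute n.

2344

Compute 535^2334 mod 2819 = 590, then multiply by 535 repeatedly:
  535^2334=590  535^2335=2741  535^2336=555  535^2337=930  535^2338=1406
  535^2339=2356  535^2340=367  535^2341=1834  535^2342=178  535^2343=2203
  535^2344=263
Found 263 at exponent 2344.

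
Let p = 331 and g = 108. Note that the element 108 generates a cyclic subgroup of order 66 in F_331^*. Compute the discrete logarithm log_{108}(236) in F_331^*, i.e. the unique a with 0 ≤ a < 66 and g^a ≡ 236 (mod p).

Baby-step giant-step with m = ceil(sqrt(66)) = 9.
Baby table (108^j mod 331 for j=0..8):
  0:1  1:108  2:79  3:257  4:283  5:112  6:180  7:242
  8:318
Giant step factor: 108^(-9) ≡ 211 (mod 331).
Scan 236·211^i mod 331 for i = 0, 1, …:
  i=0: 236   i=1: 146   i=2: 23   i=3: 219
  i=4: 200   i=5: 163   i=6: 300   i=7: 79
Match at i=7, j=2: a = 7·9 + 2 = 65.

65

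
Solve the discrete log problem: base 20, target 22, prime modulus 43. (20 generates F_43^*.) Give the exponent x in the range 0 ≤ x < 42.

39

Baby-step giant-step with m = ceil(sqrt(42)) = 7.
Baby table (20^j mod 43 for j=0..6):
  0:1  1:20  2:13  3:2  4:40  5:26  6:4
Giant step factor: 20^(-7) ≡ 7 (mod 43).
Scan 22·7^i mod 43 for i = 0, 1, …:
  i=0: 22   i=1: 25   i=2: 3   i=3: 21
  i=4: 18   i=5: 40
Match at i=5, j=4: x = 5·7 + 4 = 39.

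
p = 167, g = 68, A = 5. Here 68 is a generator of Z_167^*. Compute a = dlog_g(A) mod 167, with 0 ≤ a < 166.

Baby-step giant-step with m = ceil(sqrt(166)) = 13.
Baby table (68^j mod 167 for j=0..12):
  0:1  1:68  2:115  3:138  4:32  5:5  6:6  7:74
  8:22  9:160  10:25  11:30  12:36
Giant step factor: 68^(-13) ≡ 41 (mod 167).
Scan 5·41^i mod 167 for i = 0, 1, …:
  i=0: 5
Match at i=0, j=5: a = 0·13 + 5 = 5.

5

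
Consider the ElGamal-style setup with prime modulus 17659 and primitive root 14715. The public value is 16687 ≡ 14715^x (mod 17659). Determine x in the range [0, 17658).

Baby-step giant-step with m = ceil(sqrt(17658)) = 133.
Baby table (14715^j mod 17659 for j=0..132):
  0:1  1:14715  2:14226  3:5804  4:6936  5:11879  6:10703  7:11683
  8:4980  9:13509  10:15231  11:13796  12:276  13:17429  14:6078  15:12594
  16:7164  17:11689  18:4975  19:10570  20:14737  21:2435  22:914  23:11011
  24:5540  25:7156  26:17582  27:14780  28:17115  29:12226  30:13357  31:3585
  32:5842  33:1018  34:5038  35:1688  36:10366  37:14907  38:14066  39:51
  40:8787  41:1507  42:13460  43:556  44:5423  45:16083  46:13086  47:6754
  48:258  49:17444  50:14895  51:14076  52:5929  53:9775  54:6570  55:12184
  56:13392  57:6499  58:9300  59:9909  60:572  61:11296  62:14132  63:17655
  64:11776  65:13732  66:12102  67:7574  68:5461  69:10165  70:6245  71:15398
  72:16600  73:9712  74:15452  75:16555  76:920  77:11006  78:2601  79:6662
  80:6221  81:15418  82:10697  83:11688  84:7919  85:14003  86:8933  87:13158
  88:6694  89:308  90:11516  91:2176  92:4073  93:17208  94:3319  95:11950
  96:13587  97:15166  98:10907  99:11513  100:11008  101:14372  102:17455  103:170
  104:11631  105:16796  106:15435  107:13626  108:6304  109:633  110:8302  111:16627
  112:860  113:11056  114:14332  115:11602  116:13877  117:9038  118:4241  119:17068
  120:9322  121:15777  122:13341  123:15371  124:7793  125:14108  126:16  127:5873
  128:15708  129:4569  130:5022  131:13474  132:12317
Giant step factor: 14715^(-133) ≡ 13035 (mod 17659).
Scan 16687·13035^i mod 17659 for i = 0, 1, …:
  i=0: 16687   i=1: 9142   i=2: 3038   i=3: 8852
  i=4: 1914   i=5: 14482   i=6: 15819   i=7: 14181
  i=8: 12582   i=9: 7237     …   i=39: 10338
  i=40: 1
Match at i=40, j=0: x = 40·133 + 0 = 5320.

5320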